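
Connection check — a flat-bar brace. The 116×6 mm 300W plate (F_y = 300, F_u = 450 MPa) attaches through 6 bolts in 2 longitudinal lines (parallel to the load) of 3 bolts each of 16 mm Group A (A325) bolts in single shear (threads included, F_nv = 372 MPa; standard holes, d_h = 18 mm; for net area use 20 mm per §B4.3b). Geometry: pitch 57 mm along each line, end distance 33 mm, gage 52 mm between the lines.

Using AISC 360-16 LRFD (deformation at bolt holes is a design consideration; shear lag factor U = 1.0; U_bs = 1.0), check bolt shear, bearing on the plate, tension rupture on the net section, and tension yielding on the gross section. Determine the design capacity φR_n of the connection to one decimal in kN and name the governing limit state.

Bolt shear: A_b = π(16)²/4 = 201.06 mm². φR_n = 0.75 × 372 × 201.06 × 6 × 1 = 336.6 kN.
Bearing (6 mm plate, F_u = 450 MPa): end bolts L_c = 33 − 18/2 = 24, R_n = min(1.2×24×6×450, 2.4×16×6×450) = 77.76 kN/bolt; interior L_c = 57 − 18 = 39, R_n = 103.68 kN/bolt. φR_n = 0.75 × (2×77.76 + 4×103.68) = 427.7 kN.
Tension rupture (net): A_n = (116 − 2×20)×6 = 456 mm² (U = 1.0, A_e = A_n). φR_n = 0.75 × 450 × 456 = 153.9 kN.
Tension yield (gross): A_g = 116×6 = 696 mm². φR_n = 0.90 × 300 × 696 = 187.9 kN.
Governing: min(336.6, 427.7, 153.9, 187.9) = 153.9 kN → net-section rupture.

153.9 kN (net-section rupture governs)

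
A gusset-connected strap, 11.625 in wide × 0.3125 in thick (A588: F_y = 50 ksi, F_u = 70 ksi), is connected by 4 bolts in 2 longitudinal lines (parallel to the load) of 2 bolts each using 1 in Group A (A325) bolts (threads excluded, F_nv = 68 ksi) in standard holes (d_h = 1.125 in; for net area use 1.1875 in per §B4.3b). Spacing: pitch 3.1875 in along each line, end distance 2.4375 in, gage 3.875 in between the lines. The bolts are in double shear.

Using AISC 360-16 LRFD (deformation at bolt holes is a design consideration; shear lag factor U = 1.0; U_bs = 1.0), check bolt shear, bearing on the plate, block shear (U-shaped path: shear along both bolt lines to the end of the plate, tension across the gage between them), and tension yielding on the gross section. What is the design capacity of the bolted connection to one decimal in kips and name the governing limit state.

119.8 kips (block shear governs)

Bolt shear: A_b = π(1)²/4 = 0.7854 in². φR_n = 0.75 × 68 × 0.7854 × 4 × 2 = 320.4 kips.
Bearing (0.3125 in plate, F_u = 70 ksi): end bolts L_c = 2.4375 − 1.125/2 = 1.875, R_n = min(1.2×1.875×0.3125×70, 2.4×1×0.3125×70) = 49.219 kips/bolt; interior L_c = 3.1875 − 1.125 = 2.0625, R_n = 52.5 kips/bolt. φR_n = 0.75 × (2×49.219 + 2×52.5) = 152.6 kips.
Block shear: shear path 2×[2.4375+1×3.1875] = 2×5.625 in, A_gv = 3.5156, A_nv = 2×(5.625 − 1.5×1.1875)×0.3125 = 2.4023 in²; tension across gage: (3.875 − 1×1.1875)×0.3125 = 0.83984 in². R_n = min(0.6×70×2.4023, 0.6×50×3.5156) + 1.0×70×0.83984 = min(100.9, 105.47) + 58.789 = 159.69 kips. φR_n = 0.75 × 159.69 = 119.8 kips.
Tension yield (gross): A_g = 11.625×0.3125 = 3.6328 in². φR_n = 0.90 × 50 × 3.6328 = 163.5 kips.
Governing: min(320.4, 152.6, 119.8, 163.5) = 119.8 kips → block shear.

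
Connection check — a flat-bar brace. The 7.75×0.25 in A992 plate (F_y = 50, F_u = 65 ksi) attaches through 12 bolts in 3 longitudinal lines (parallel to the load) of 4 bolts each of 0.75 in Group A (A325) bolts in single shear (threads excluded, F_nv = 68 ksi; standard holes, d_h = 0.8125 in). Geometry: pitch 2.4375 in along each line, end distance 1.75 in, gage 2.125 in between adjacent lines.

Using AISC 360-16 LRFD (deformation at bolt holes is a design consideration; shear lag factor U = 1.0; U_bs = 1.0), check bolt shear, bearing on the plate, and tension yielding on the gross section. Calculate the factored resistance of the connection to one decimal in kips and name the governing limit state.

87.2 kips (gross-section yield governs)

Bolt shear: A_b = π(0.75)²/4 = 0.44179 in². φR_n = 0.75 × 68 × 0.44179 × 12 × 1 = 270.4 kips.
Bearing (0.25 in plate, F_u = 65 ksi): end bolts L_c = 1.75 − 0.8125/2 = 1.34375, R_n = min(1.2×1.34375×0.25×65, 2.4×0.75×0.25×65) = 26.203 kips/bolt; interior L_c = 2.4375 − 0.8125 = 1.625, R_n = 29.25 kips/bolt. φR_n = 0.75 × (3×26.203 + 9×29.25) = 256.4 kips.
Tension yield (gross): A_g = 7.75×0.25 = 1.9375 in². φR_n = 0.90 × 50 × 1.9375 = 87.2 kips.
Governing: min(270.4, 256.4, 87.2) = 87.2 kips → gross-section yield.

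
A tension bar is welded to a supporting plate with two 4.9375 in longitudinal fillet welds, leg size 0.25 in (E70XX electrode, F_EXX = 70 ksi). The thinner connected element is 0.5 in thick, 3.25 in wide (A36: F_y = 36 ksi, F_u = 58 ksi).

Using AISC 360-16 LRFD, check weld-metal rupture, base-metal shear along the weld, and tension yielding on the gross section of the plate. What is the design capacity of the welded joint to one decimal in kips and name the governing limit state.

Weld metal: throat = 0.707×0.25 = 0.17675 in, L = 2×4.9375 = 9.875 in. φR_n = 0.75 × 0.6 × 70 × 0.17675 × 9.875 = 55.0 kips.
Base metal shear (0.5 in plate): yield φR_n = 1.0×0.6×36×0.5×9.875 = 106.7 kips; rupture φR_n = 0.75×0.6×58×0.5×9.875 = 128.9 kips; take 106.7 kips (yield).
Tension yield (gross): A_g = 3.25×0.5 = 1.625 in². φR_n = 0.90 × 36 × 1.625 = 52.7 kips.
Governing: min(55.0, 106.7, 52.7) = 52.7 kips → gross-section yield.

52.7 kips (gross-section yield governs)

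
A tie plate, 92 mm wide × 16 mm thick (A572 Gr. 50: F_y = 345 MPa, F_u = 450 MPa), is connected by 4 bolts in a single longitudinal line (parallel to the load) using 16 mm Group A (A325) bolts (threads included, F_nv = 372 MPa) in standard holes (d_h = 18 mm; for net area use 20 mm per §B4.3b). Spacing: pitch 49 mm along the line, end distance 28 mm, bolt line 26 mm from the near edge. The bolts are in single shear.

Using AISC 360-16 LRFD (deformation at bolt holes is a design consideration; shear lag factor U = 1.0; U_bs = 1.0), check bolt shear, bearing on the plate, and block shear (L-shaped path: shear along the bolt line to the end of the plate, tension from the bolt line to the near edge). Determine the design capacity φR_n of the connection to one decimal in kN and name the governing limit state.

224.4 kN (bolt shear governs)

Bolt shear: A_b = π(16)²/4 = 201.06 mm². φR_n = 0.75 × 372 × 201.06 × 4 × 1 = 224.4 kN.
Bearing (16 mm plate, F_u = 450 MPa): end bolts L_c = 28 − 18/2 = 19, R_n = min(1.2×19×16×450, 2.4×16×16×450) = 164.16 kN/bolt; interior L_c = 49 − 18 = 31, R_n = 267.84 kN/bolt. φR_n = 0.75 × (1×164.16 + 3×267.84) = 725.8 kN.
Block shear: shear path 1×[28+3×49] = 1×175 mm, A_gv = 2800, A_nv = 1×(175 − 3.5×20)×16 = 1680 mm²; tension to near edge: (26 − 0.5×20)×16 = 256 mm². R_n = min(0.6×450×1680, 0.6×345×2800) + 1.0×450×256 = min(453.6, 579.6) + 115.2 = 568.8 kN. φR_n = 0.75 × 568.8 = 426.6 kN.
Governing: min(224.4, 725.8, 426.6) = 224.4 kN → bolt shear.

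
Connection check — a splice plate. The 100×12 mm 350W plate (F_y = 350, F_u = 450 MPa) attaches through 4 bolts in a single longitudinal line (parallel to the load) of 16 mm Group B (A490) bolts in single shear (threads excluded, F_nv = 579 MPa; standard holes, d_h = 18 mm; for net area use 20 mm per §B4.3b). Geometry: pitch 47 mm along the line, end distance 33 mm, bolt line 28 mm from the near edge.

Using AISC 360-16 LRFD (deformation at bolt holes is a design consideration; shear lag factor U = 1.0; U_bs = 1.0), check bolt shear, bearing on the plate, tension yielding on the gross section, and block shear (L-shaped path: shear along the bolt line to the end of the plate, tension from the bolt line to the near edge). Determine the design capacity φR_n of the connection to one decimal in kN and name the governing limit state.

325.6 kN (block shear governs)

Bolt shear: A_b = π(16)²/4 = 201.06 mm². φR_n = 0.75 × 579 × 201.06 × 4 × 1 = 349.2 kN.
Bearing (12 mm plate, F_u = 450 MPa): end bolts L_c = 33 − 18/2 = 24, R_n = min(1.2×24×12×450, 2.4×16×12×450) = 155.52 kN/bolt; interior L_c = 47 − 18 = 29, R_n = 187.92 kN/bolt. φR_n = 0.75 × (1×155.52 + 3×187.92) = 539.5 kN.
Tension yield (gross): A_g = 100×12 = 1200 mm². φR_n = 0.90 × 350 × 1200 = 378.0 kN.
Block shear: shear path 1×[33+3×47] = 1×174 mm, A_gv = 2088, A_nv = 1×(174 − 3.5×20)×12 = 1248 mm²; tension to near edge: (28 − 0.5×20)×12 = 216 mm². R_n = min(0.6×450×1248, 0.6×350×2088) + 1.0×450×216 = min(336.96, 438.48) + 97.2 = 434.16 kN. φR_n = 0.75 × 434.16 = 325.6 kN.
Governing: min(349.2, 539.5, 378.0, 325.6) = 325.6 kN → block shear.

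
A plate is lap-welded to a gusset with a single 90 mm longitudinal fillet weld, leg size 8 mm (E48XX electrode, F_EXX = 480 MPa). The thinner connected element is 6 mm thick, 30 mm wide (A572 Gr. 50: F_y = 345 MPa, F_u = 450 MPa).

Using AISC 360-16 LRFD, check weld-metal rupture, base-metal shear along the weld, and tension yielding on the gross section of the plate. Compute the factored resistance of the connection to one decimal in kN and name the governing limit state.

55.9 kN (gross-section yield governs)

Weld metal: throat = 0.707×8 = 5.656 mm, L = 90 mm. φR_n = 0.75 × 0.6 × 480 × 5.656 × 90 = 110.0 kN.
Base metal shear (6 mm plate): yield φR_n = 1.0×0.6×345×6×90 = 111.8 kN; rupture φR_n = 0.75×0.6×450×6×90 = 109.4 kN; take 109.4 kN (rupture).
Tension yield (gross): A_g = 30×6 = 180 mm². φR_n = 0.90 × 345 × 180 = 55.9 kN.
Governing: min(110.0, 109.4, 55.9) = 55.9 kN → gross-section yield.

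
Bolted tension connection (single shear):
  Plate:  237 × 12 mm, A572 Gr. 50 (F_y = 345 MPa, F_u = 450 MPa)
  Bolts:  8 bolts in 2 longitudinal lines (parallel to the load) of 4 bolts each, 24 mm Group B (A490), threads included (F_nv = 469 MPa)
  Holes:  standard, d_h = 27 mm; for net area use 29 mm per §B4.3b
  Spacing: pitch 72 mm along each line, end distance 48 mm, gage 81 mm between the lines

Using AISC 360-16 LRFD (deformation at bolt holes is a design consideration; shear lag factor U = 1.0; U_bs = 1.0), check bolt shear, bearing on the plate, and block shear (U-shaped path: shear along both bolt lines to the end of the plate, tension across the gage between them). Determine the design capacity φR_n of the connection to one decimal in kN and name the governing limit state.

1000.4 kN (block shear governs)

Bolt shear: A_b = π(24)²/4 = 452.39 mm². φR_n = 0.75 × 469 × 452.39 × 8 × 1 = 1273.0 kN.
Bearing (12 mm plate, F_u = 450 MPa): end bolts L_c = 48 − 27/2 = 34.5, R_n = min(1.2×34.5×12×450, 2.4×24×12×450) = 223.56 kN/bolt; interior L_c = 72 − 27 = 45, R_n = 291.6 kN/bolt. φR_n = 0.75 × (2×223.56 + 6×291.6) = 1647.5 kN.
Block shear: shear path 2×[48+3×72] = 2×264 mm, A_gv = 6336, A_nv = 2×(264 − 3.5×29)×12 = 3900 mm²; tension across gage: (81 − 1×29)×12 = 624 mm². R_n = min(0.6×450×3900, 0.6×345×6336) + 1.0×450×624 = min(1053, 1311.6) + 280.8 = 1333.8 kN. φR_n = 0.75 × 1333.8 = 1000.4 kN.
Governing: min(1273.0, 1647.5, 1000.4) = 1000.4 kN → block shear.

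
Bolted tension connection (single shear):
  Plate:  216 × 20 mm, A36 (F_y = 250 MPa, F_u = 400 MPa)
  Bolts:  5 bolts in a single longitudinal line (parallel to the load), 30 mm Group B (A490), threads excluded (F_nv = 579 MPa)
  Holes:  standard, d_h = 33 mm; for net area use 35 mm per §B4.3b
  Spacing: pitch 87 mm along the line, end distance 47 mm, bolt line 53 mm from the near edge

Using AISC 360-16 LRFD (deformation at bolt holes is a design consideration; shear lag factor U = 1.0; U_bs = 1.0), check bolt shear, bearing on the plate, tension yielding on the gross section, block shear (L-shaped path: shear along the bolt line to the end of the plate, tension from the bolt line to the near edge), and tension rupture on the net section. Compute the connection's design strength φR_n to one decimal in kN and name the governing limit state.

972.0 kN (gross-section yield governs)

Bolt shear: A_b = π(30)²/4 = 706.86 mm². φR_n = 0.75 × 579 × 706.86 × 5 × 1 = 1534.8 kN.
Bearing (20 mm plate, F_u = 400 MPa): end bolts L_c = 47 − 33/2 = 30.5, R_n = min(1.2×30.5×20×400, 2.4×30×20×400) = 292.8 kN/bolt; interior L_c = 87 − 33 = 54, R_n = 518.4 kN/bolt. φR_n = 0.75 × (1×292.8 + 4×518.4) = 1774.8 kN.
Tension yield (gross): A_g = 216×20 = 4320 mm². φR_n = 0.90 × 250 × 4320 = 972.0 kN.
Block shear: shear path 1×[47+4×87] = 1×395 mm, A_gv = 7900, A_nv = 1×(395 − 4.5×35)×20 = 4750 mm²; tension to near edge: (53 − 0.5×35)×20 = 710 mm². R_n = min(0.6×400×4750, 0.6×250×7900) + 1.0×400×710 = min(1140, 1185) + 284 = 1424 kN. φR_n = 0.75 × 1424 = 1068.0 kN.
Tension rupture (net): A_n = (216 − 1×35)×20 = 3620 mm² (U = 1.0, A_e = A_n). φR_n = 0.75 × 400 × 3620 = 1086.0 kN.
Governing: min(1534.8, 1774.8, 972.0, 1068.0, 1086.0) = 972.0 kN → gross-section yield.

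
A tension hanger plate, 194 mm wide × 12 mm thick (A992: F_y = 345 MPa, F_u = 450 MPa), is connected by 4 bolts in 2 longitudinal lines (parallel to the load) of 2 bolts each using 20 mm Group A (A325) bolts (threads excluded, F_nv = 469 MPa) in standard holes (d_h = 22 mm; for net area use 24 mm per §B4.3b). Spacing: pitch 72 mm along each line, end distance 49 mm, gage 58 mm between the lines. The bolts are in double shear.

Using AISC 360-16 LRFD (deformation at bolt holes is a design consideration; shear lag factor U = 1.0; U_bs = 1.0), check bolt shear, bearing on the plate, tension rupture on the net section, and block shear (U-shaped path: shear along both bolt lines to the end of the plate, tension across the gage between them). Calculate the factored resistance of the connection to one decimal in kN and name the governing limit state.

Bolt shear: A_b = π(20)²/4 = 314.16 mm². φR_n = 0.75 × 469 × 314.16 × 4 × 2 = 884.0 kN.
Bearing (12 mm plate, F_u = 450 MPa): end bolts L_c = 49 − 22/2 = 38, R_n = min(1.2×38×12×450, 2.4×20×12×450) = 246.24 kN/bolt; interior L_c = 72 − 22 = 50, R_n = 259.2 kN/bolt. φR_n = 0.75 × (2×246.24 + 2×259.2) = 758.2 kN.
Tension rupture (net): A_n = (194 − 2×24)×12 = 1752 mm² (U = 1.0, A_e = A_n). φR_n = 0.75 × 450 × 1752 = 591.3 kN.
Block shear: shear path 2×[49+1×72] = 2×121 mm, A_gv = 2904, A_nv = 2×(121 − 1.5×24)×12 = 2040 mm²; tension across gage: (58 − 1×24)×12 = 408 mm². R_n = min(0.6×450×2040, 0.6×345×2904) + 1.0×450×408 = min(550.8, 601.13) + 183.6 = 734.4 kN. φR_n = 0.75 × 734.4 = 550.8 kN.
Governing: min(884.0, 758.2, 591.3, 550.8) = 550.8 kN → block shear.

550.8 kN (block shear governs)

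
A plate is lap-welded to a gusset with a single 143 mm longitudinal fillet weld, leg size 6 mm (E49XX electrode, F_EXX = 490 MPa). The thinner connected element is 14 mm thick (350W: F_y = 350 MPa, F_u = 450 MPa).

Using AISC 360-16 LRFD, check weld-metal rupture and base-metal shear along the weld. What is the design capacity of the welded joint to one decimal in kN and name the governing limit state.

Weld metal: throat = 0.707×6 = 4.242 mm, L = 143 mm. φR_n = 0.75 × 0.6 × 490 × 4.242 × 143 = 133.8 kN.
Base metal shear (14 mm plate): yield φR_n = 1.0×0.6×350×14×143 = 420.4 kN; rupture φR_n = 0.75×0.6×450×14×143 = 405.4 kN; take 405.4 kN (rupture).
Governing: min(133.8, 405.4) = 133.8 kN → weld metal.

133.8 kN (weld metal governs)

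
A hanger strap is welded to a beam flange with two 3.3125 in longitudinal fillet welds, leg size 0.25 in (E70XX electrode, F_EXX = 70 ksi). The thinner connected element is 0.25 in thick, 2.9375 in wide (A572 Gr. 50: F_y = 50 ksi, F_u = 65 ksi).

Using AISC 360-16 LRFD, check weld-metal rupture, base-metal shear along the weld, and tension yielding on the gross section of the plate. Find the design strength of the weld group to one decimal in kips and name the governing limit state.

Weld metal: throat = 0.707×0.25 = 0.17675 in, L = 2×3.3125 = 6.625 in. φR_n = 0.75 × 0.6 × 70 × 0.17675 × 6.625 = 36.9 kips.
Base metal shear (0.25 in plate): yield φR_n = 1.0×0.6×50×0.25×6.625 = 49.7 kips; rupture φR_n = 0.75×0.6×65×0.25×6.625 = 48.4 kips; take 48.4 kips (rupture).
Tension yield (gross): A_g = 2.9375×0.25 = 0.73438 in². φR_n = 0.90 × 50 × 0.73438 = 33.0 kips.
Governing: min(36.9, 48.4, 33.0) = 33.0 kips → gross-section yield.

33.0 kips (gross-section yield governs)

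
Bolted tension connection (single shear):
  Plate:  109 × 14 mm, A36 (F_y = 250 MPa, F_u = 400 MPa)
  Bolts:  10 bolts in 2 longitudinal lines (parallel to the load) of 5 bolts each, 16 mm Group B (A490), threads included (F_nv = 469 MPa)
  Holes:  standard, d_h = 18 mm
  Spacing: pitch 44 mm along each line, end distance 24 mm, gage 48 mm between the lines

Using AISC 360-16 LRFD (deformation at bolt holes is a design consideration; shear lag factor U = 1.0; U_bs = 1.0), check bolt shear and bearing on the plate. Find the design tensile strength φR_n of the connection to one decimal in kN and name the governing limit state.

Bolt shear: A_b = π(16)²/4 = 201.06 mm². φR_n = 0.75 × 469 × 201.06 × 10 × 1 = 707.2 kN.
Bearing (14 mm plate, F_u = 400 MPa): end bolts L_c = 24 − 18/2 = 15, R_n = min(1.2×15×14×400, 2.4×16×14×400) = 100.8 kN/bolt; interior L_c = 44 − 18 = 26, R_n = 174.72 kN/bolt. φR_n = 0.75 × (2×100.8 + 8×174.72) = 1199.5 kN.
Governing: min(707.2, 1199.5) = 707.2 kN → bolt shear.

707.2 kN (bolt shear governs)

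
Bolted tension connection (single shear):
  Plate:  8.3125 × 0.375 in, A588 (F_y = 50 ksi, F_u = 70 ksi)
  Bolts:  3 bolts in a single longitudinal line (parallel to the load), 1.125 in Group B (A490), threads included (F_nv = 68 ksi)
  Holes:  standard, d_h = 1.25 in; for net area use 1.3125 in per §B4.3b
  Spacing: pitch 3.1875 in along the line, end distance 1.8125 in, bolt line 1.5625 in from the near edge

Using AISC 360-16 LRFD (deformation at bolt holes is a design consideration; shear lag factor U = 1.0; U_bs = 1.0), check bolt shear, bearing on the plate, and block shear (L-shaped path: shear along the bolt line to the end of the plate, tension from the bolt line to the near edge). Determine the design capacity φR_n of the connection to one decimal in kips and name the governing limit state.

75.8 kips (block shear governs)

Bolt shear: A_b = π(1.125)²/4 = 0.99402 in². φR_n = 0.75 × 68 × 0.99402 × 3 × 1 = 152.1 kips.
Bearing (0.375 in plate, F_u = 70 ksi): end bolts L_c = 1.8125 − 1.25/2 = 1.1875, R_n = min(1.2×1.1875×0.375×70, 2.4×1.125×0.375×70) = 37.406 kips/bolt; interior L_c = 3.1875 − 1.25 = 1.9375, R_n = 61.031 kips/bolt. φR_n = 0.75 × (1×37.406 + 2×61.031) = 119.6 kips.
Block shear: shear path 1×[1.8125+2×3.1875] = 1×8.1875 in, A_gv = 3.0703, A_nv = 1×(8.1875 − 2.5×1.3125)×0.375 = 1.8398 in²; tension to near edge: (1.5625 − 0.5×1.3125)×0.375 = 0.33984 in². R_n = min(0.6×70×1.8398, 0.6×50×3.0703) + 1.0×70×0.33984 = min(77.272, 92.109) + 23.789 = 101.06 kips. φR_n = 0.75 × 101.06 = 75.8 kips.
Governing: min(152.1, 119.6, 75.8) = 75.8 kips → block shear.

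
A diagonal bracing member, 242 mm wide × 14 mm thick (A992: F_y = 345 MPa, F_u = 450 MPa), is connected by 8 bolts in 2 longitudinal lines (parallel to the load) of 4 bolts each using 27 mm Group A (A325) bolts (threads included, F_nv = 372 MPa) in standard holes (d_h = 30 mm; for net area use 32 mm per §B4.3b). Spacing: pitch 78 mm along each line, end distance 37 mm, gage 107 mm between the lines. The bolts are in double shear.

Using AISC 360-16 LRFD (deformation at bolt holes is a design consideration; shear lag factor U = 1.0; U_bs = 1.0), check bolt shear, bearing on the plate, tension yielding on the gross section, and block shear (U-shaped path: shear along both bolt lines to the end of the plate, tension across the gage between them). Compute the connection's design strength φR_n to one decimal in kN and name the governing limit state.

Bolt shear: A_b = π(27)²/4 = 572.56 mm². φR_n = 0.75 × 372 × 572.56 × 8 × 2 = 2555.9 kN.
Bearing (14 mm plate, F_u = 450 MPa): end bolts L_c = 37 − 30/2 = 22, R_n = min(1.2×22×14×450, 2.4×27×14×450) = 166.32 kN/bolt; interior L_c = 78 − 30 = 48, R_n = 362.88 kN/bolt. φR_n = 0.75 × (2×166.32 + 6×362.88) = 1882.4 kN.
Tension yield (gross): A_g = 242×14 = 3388 mm². φR_n = 0.90 × 345 × 3388 = 1052.0 kN.
Block shear: shear path 2×[37+3×78] = 2×271 mm, A_gv = 7588, A_nv = 2×(271 − 3.5×32)×14 = 4452 mm²; tension across gage: (107 − 1×32)×14 = 1050 mm². R_n = min(0.6×450×4452, 0.6×345×7588) + 1.0×450×1050 = min(1202, 1570.7) + 472.5 = 1674.5 kN. φR_n = 0.75 × 1674.5 = 1255.9 kN.
Governing: min(2555.9, 1882.4, 1052.0, 1255.9) = 1052.0 kN → gross-section yield.

1052.0 kN (gross-section yield governs)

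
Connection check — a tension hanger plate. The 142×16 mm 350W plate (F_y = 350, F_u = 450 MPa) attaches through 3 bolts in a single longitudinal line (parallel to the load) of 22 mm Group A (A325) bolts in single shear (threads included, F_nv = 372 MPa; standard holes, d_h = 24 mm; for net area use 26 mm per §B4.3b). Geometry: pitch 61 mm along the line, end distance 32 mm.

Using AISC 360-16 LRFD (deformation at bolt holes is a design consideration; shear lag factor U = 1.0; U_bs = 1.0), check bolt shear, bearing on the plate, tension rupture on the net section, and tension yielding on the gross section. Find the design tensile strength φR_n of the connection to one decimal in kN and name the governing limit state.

318.2 kN (bolt shear governs)

Bolt shear: A_b = π(22)²/4 = 380.13 mm². φR_n = 0.75 × 372 × 380.13 × 3 × 1 = 318.2 kN.
Bearing (16 mm plate, F_u = 450 MPa): end bolts L_c = 32 − 24/2 = 20, R_n = min(1.2×20×16×450, 2.4×22×16×450) = 172.8 kN/bolt; interior L_c = 61 − 24 = 37, R_n = 319.68 kN/bolt. φR_n = 0.75 × (1×172.8 + 2×319.68) = 609.1 kN.
Tension rupture (net): A_n = (142 − 1×26)×16 = 1856 mm² (U = 1.0, A_e = A_n). φR_n = 0.75 × 450 × 1856 = 626.4 kN.
Tension yield (gross): A_g = 142×16 = 2272 mm². φR_n = 0.90 × 350 × 2272 = 715.7 kN.
Governing: min(318.2, 609.1, 626.4, 715.7) = 318.2 kN → bolt shear.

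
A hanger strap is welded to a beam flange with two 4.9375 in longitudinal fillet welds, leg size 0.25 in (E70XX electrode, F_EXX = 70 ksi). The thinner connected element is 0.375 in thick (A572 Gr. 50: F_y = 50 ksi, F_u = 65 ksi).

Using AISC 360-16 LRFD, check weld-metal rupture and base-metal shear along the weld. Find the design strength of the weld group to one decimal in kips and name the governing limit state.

Weld metal: throat = 0.707×0.25 = 0.17675 in, L = 2×4.9375 = 9.875 in. φR_n = 0.75 × 0.6 × 70 × 0.17675 × 9.875 = 55.0 kips.
Base metal shear (0.375 in plate): yield φR_n = 1.0×0.6×50×0.375×9.875 = 111.1 kips; rupture φR_n = 0.75×0.6×65×0.375×9.875 = 108.3 kips; take 108.3 kips (rupture).
Governing: min(55.0, 108.3) = 55.0 kips → weld metal.

55.0 kips (weld metal governs)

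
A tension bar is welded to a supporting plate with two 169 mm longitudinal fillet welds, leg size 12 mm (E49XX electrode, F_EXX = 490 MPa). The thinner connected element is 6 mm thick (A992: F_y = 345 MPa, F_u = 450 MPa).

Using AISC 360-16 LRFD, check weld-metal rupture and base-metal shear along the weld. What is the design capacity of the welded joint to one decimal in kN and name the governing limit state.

Weld metal: throat = 0.707×12 = 8.484 mm, L = 2×169 = 338 mm. φR_n = 0.75 × 0.6 × 490 × 8.484 × 338 = 632.3 kN.
Base metal shear (6 mm plate): yield φR_n = 1.0×0.6×345×6×338 = 419.8 kN; rupture φR_n = 0.75×0.6×450×6×338 = 410.7 kN; take 410.7 kN (rupture).
Governing: min(632.3, 410.7) = 410.7 kN → base-metal shear.

410.7 kN (base-metal shear governs)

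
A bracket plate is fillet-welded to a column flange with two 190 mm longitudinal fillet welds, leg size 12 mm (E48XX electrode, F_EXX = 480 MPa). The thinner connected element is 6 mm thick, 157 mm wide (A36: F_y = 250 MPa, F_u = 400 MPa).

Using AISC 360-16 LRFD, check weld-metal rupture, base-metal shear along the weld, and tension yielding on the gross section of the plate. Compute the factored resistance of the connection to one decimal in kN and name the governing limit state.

Weld metal: throat = 0.707×12 = 8.484 mm, L = 2×190 = 380 mm. φR_n = 0.75 × 0.6 × 480 × 8.484 × 380 = 696.4 kN.
Base metal shear (6 mm plate): yield φR_n = 1.0×0.6×250×6×380 = 342.0 kN; rupture φR_n = 0.75×0.6×400×6×380 = 410.4 kN; take 342.0 kN (yield).
Tension yield (gross): A_g = 157×6 = 942 mm². φR_n = 0.90 × 250 × 942 = 212.0 kN.
Governing: min(696.4, 342.0, 212.0) = 212.0 kN → gross-section yield.

212.0 kN (gross-section yield governs)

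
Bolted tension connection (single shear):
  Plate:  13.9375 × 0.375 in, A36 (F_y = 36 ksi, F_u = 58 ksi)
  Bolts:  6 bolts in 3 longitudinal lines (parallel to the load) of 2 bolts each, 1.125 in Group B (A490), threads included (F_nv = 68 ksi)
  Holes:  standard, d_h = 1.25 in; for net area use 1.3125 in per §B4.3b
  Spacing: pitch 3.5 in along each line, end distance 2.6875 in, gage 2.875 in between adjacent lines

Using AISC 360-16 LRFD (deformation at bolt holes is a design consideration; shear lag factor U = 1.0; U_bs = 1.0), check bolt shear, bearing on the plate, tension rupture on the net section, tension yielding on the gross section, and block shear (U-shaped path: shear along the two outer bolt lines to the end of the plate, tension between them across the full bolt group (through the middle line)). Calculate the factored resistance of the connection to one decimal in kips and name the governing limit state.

126.2 kips (block shear governs)

Bolt shear: A_b = π(1.125)²/4 = 0.99402 in². φR_n = 0.75 × 68 × 0.99402 × 6 × 1 = 304.2 kips.
Bearing (0.375 in plate, F_u = 58 ksi): end bolts L_c = 2.6875 − 1.25/2 = 2.0625, R_n = min(1.2×2.0625×0.375×58, 2.4×1.125×0.375×58) = 53.831 kips/bolt; interior L_c = 3.5 − 1.25 = 2.25, R_n = 58.725 kips/bolt. φR_n = 0.75 × (3×53.831 + 3×58.725) = 253.3 kips.
Tension rupture (net): A_n = (13.9375 − 3×1.3125)×0.375 = 3.75 in² (U = 1.0, A_e = A_n). φR_n = 0.75 × 58 × 3.75 = 163.1 kips.
Tension yield (gross): A_g = 13.9375×0.375 = 5.2266 in². φR_n = 0.90 × 36 × 5.2266 = 169.3 kips.
Block shear: shear path 2×[2.6875+1×3.5] = 2×6.1875 in, A_gv = 4.6406, A_nv = 2×(6.1875 − 1.5×1.3125)×0.375 = 3.1641 in²; tension across gage: (5.75 − 2×1.3125)×0.375 = 1.1719 in². R_n = min(0.6×58×3.1641, 0.6×36×4.6406) + 1.0×58×1.1719 = min(110.11, 100.24) + 67.97 = 168.21 kips. φR_n = 0.75 × 168.21 = 126.2 kips.
Governing: min(304.2, 253.3, 163.1, 169.3, 126.2) = 126.2 kips → block shear.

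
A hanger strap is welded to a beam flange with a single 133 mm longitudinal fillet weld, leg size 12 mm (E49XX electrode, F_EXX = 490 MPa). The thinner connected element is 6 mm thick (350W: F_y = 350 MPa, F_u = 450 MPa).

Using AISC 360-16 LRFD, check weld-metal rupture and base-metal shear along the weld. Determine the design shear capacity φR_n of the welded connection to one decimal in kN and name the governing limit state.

161.6 kN (base-metal shear governs)

Weld metal: throat = 0.707×12 = 8.484 mm, L = 133 mm. φR_n = 0.75 × 0.6 × 490 × 8.484 × 133 = 248.8 kN.
Base metal shear (6 mm plate): yield φR_n = 1.0×0.6×350×6×133 = 167.6 kN; rupture φR_n = 0.75×0.6×450×6×133 = 161.6 kN; take 161.6 kN (rupture).
Governing: min(248.8, 161.6) = 161.6 kN → base-metal shear.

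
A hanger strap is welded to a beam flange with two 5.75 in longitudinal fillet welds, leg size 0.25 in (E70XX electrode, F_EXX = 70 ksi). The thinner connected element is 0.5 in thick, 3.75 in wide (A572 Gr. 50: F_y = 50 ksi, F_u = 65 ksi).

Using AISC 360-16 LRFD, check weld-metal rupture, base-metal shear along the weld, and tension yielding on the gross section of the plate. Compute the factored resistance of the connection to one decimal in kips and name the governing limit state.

64.0 kips (weld metal governs)

Weld metal: throat = 0.707×0.25 = 0.17675 in, L = 2×5.75 = 11.5 in. φR_n = 0.75 × 0.6 × 70 × 0.17675 × 11.5 = 64.0 kips.
Base metal shear (0.5 in plate): yield φR_n = 1.0×0.6×50×0.5×11.5 = 172.5 kips; rupture φR_n = 0.75×0.6×65×0.5×11.5 = 168.2 kips; take 168.2 kips (rupture).
Tension yield (gross): A_g = 3.75×0.5 = 1.875 in². φR_n = 0.90 × 50 × 1.875 = 84.4 kips.
Governing: min(64.0, 168.2, 84.4) = 64.0 kips → weld metal.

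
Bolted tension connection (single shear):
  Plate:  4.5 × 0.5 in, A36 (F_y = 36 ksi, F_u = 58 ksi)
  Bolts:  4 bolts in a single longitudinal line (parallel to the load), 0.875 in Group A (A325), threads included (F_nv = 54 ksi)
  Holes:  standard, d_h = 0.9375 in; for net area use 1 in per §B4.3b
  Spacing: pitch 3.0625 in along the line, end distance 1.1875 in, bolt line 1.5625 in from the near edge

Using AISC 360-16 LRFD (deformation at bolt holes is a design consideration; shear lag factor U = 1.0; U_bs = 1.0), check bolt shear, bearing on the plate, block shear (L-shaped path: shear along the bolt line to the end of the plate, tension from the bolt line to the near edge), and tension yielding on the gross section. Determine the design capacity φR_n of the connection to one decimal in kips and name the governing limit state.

Bolt shear: A_b = π(0.875)²/4 = 0.60132 in². φR_n = 0.75 × 54 × 0.60132 × 4 × 1 = 97.4 kips.
Bearing (0.5 in plate, F_u = 58 ksi): end bolts L_c = 1.1875 − 0.9375/2 = 0.71875, R_n = min(1.2×0.71875×0.5×58, 2.4×0.875×0.5×58) = 25.013 kips/bolt; interior L_c = 3.0625 − 0.9375 = 2.125, R_n = 60.9 kips/bolt. φR_n = 0.75 × (1×25.013 + 3×60.9) = 155.8 kips.
Block shear: shear path 1×[1.1875+3×3.0625] = 1×10.375 in, A_gv = 5.1875, A_nv = 1×(10.375 − 3.5×1)×0.5 = 3.4375 in²; tension to near edge: (1.5625 − 0.5×1)×0.5 = 0.53125 in². R_n = min(0.6×58×3.4375, 0.6×36×5.1875) + 1.0×58×0.53125 = min(119.63, 112.05) + 30.813 = 142.86 kips. φR_n = 0.75 × 142.86 = 107.1 kips.
Tension yield (gross): A_g = 4.5×0.5 = 2.25 in². φR_n = 0.90 × 36 × 2.25 = 72.9 kips.
Governing: min(97.4, 155.8, 107.1, 72.9) = 72.9 kips → gross-section yield.

72.9 kips (gross-section yield governs)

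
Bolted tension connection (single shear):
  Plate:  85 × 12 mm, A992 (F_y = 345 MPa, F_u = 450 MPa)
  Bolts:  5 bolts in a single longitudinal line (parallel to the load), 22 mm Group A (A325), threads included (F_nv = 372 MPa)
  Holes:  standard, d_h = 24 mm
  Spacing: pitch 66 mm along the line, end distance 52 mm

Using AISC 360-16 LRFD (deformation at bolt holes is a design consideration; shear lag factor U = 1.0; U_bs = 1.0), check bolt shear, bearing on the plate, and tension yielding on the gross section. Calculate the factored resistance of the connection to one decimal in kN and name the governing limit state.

Bolt shear: A_b = π(22)²/4 = 380.13 mm². φR_n = 0.75 × 372 × 380.13 × 5 × 1 = 530.3 kN.
Bearing (12 mm plate, F_u = 450 MPa): end bolts L_c = 52 − 24/2 = 40, R_n = min(1.2×40×12×450, 2.4×22×12×450) = 259.2 kN/bolt; interior L_c = 66 − 24 = 42, R_n = 272.16 kN/bolt. φR_n = 0.75 × (1×259.2 + 4×272.16) = 1010.9 kN.
Tension yield (gross): A_g = 85×12 = 1020 mm². φR_n = 0.90 × 345 × 1020 = 316.7 kN.
Governing: min(530.3, 1010.9, 316.7) = 316.7 kN → gross-section yield.

316.7 kN (gross-section yield governs)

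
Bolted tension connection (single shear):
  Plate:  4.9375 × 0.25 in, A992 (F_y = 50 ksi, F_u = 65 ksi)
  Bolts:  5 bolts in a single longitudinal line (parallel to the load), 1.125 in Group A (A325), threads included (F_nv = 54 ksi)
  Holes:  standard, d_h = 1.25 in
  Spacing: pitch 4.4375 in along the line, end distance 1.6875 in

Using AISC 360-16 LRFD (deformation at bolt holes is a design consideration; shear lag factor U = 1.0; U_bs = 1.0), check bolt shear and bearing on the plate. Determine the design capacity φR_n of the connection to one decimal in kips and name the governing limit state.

Bolt shear: A_b = π(1.125)²/4 = 0.99402 in². φR_n = 0.75 × 54 × 0.99402 × 5 × 1 = 201.3 kips.
Bearing (0.25 in plate, F_u = 65 ksi): end bolts L_c = 1.6875 − 1.25/2 = 1.0625, R_n = min(1.2×1.0625×0.25×65, 2.4×1.125×0.25×65) = 20.719 kips/bolt; interior L_c = 4.4375 − 1.25 = 3.1875, R_n = 43.875 kips/bolt. φR_n = 0.75 × (1×20.719 + 4×43.875) = 147.2 kips.
Governing: min(201.3, 147.2) = 147.2 kips → bearing.

147.2 kips (bearing governs)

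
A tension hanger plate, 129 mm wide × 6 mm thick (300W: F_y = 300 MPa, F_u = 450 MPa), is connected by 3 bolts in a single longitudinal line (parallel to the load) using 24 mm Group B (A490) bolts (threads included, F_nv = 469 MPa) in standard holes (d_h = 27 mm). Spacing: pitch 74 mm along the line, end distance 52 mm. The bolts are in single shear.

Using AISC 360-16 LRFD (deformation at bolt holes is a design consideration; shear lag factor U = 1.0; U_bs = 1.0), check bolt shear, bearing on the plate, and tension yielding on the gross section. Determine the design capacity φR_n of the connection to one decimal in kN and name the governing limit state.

209.0 kN (gross-section yield governs)

Bolt shear: A_b = π(24)²/4 = 452.39 mm². φR_n = 0.75 × 469 × 452.39 × 3 × 1 = 477.4 kN.
Bearing (6 mm plate, F_u = 450 MPa): end bolts L_c = 52 − 27/2 = 38.5, R_n = min(1.2×38.5×6×450, 2.4×24×6×450) = 124.74 kN/bolt; interior L_c = 74 − 27 = 47, R_n = 152.28 kN/bolt. φR_n = 0.75 × (1×124.74 + 2×152.28) = 322.0 kN.
Tension yield (gross): A_g = 129×6 = 774 mm². φR_n = 0.90 × 300 × 774 = 209.0 kN.
Governing: min(477.4, 322.0, 209.0) = 209.0 kN → gross-section yield.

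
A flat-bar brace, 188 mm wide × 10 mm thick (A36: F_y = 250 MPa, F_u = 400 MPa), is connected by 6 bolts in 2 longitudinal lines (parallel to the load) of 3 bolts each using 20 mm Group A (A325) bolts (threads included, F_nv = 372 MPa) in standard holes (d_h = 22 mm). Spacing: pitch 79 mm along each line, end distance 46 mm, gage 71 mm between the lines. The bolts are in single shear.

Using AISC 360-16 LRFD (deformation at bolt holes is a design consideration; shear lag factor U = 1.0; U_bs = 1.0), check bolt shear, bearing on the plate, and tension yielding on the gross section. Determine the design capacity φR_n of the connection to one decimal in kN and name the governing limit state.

423.0 kN (gross-section yield governs)

Bolt shear: A_b = π(20)²/4 = 314.16 mm². φR_n = 0.75 × 372 × 314.16 × 6 × 1 = 525.9 kN.
Bearing (10 mm plate, F_u = 400 MPa): end bolts L_c = 46 − 22/2 = 35, R_n = min(1.2×35×10×400, 2.4×20×10×400) = 168 kN/bolt; interior L_c = 79 − 22 = 57, R_n = 192 kN/bolt. φR_n = 0.75 × (2×168 + 4×192) = 828.0 kN.
Tension yield (gross): A_g = 188×10 = 1880 mm². φR_n = 0.90 × 250 × 1880 = 423.0 kN.
Governing: min(525.9, 828.0, 423.0) = 423.0 kN → gross-section yield.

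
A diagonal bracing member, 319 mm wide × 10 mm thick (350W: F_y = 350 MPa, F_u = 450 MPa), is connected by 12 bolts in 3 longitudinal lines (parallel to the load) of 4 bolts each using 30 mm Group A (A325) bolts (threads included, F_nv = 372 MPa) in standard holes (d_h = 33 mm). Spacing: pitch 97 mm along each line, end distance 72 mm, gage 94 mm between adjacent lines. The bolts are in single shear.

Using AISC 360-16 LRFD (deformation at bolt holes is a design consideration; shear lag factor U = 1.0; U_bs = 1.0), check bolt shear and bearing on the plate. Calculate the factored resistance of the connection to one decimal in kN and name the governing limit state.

Bolt shear: A_b = π(30)²/4 = 706.86 mm². φR_n = 0.75 × 372 × 706.86 × 12 × 1 = 2366.6 kN.
Bearing (10 mm plate, F_u = 450 MPa): end bolts L_c = 72 − 33/2 = 55.5, R_n = min(1.2×55.5×10×450, 2.4×30×10×450) = 299.7 kN/bolt; interior L_c = 97 − 33 = 64, R_n = 324 kN/bolt. φR_n = 0.75 × (3×299.7 + 9×324) = 2861.3 kN.
Governing: min(2366.6, 2861.3) = 2366.6 kN → bolt shear.

2366.6 kN (bolt shear governs)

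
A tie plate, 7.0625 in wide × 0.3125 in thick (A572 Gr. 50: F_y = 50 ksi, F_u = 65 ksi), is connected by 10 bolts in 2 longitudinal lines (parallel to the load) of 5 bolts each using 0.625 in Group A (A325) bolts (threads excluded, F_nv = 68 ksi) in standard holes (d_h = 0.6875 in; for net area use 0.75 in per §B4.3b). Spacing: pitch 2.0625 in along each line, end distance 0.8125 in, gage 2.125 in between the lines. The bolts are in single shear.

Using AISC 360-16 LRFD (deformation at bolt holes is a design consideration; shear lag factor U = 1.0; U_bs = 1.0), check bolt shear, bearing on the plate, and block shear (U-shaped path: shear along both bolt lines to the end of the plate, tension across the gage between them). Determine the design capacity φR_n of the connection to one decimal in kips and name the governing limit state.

Bolt shear: A_b = π(0.625)²/4 = 0.3068 in². φR_n = 0.75 × 68 × 0.3068 × 10 × 1 = 156.5 kips.
Bearing (0.3125 in plate, F_u = 65 ksi): end bolts L_c = 0.8125 − 0.6875/2 = 0.46875, R_n = min(1.2×0.46875×0.3125×65, 2.4×0.625×0.3125×65) = 11.426 kips/bolt; interior L_c = 2.0625 − 0.6875 = 1.375, R_n = 30.469 kips/bolt. φR_n = 0.75 × (2×11.426 + 8×30.469) = 200.0 kips.
Block shear: shear path 2×[0.8125+4×2.0625] = 2×9.0625 in, A_gv = 5.6641, A_nv = 2×(9.0625 − 4.5×0.75)×0.3125 = 3.5547 in²; tension across gage: (2.125 − 1×0.75)×0.3125 = 0.42969 in². R_n = min(0.6×65×3.5547, 0.6×50×5.6641) + 1.0×65×0.42969 = min(138.63, 169.92) + 27.93 = 166.56 kips. φR_n = 0.75 × 166.56 = 124.9 kips.
Governing: min(156.5, 200.0, 124.9) = 124.9 kips → block shear.

124.9 kips (block shear governs)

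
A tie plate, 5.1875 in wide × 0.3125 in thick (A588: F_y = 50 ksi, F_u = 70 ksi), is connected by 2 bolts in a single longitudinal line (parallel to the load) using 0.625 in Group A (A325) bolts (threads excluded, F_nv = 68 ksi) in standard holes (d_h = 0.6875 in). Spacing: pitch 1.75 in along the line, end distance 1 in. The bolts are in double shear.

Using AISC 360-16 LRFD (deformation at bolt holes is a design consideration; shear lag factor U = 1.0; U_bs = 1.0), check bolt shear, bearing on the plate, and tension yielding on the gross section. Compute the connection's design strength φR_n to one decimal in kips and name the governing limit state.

Bolt shear: A_b = π(0.625)²/4 = 0.3068 in². φR_n = 0.75 × 68 × 0.3068 × 2 × 2 = 62.6 kips.
Bearing (0.3125 in plate, F_u = 70 ksi): end bolts L_c = 1 − 0.6875/2 = 0.65625, R_n = min(1.2×0.65625×0.3125×70, 2.4×0.625×0.3125×70) = 17.227 kips/bolt; interior L_c = 1.75 − 0.6875 = 1.0625, R_n = 27.891 kips/bolt. φR_n = 0.75 × (1×17.227 + 1×27.891) = 33.8 kips.
Tension yield (gross): A_g = 5.1875×0.3125 = 1.6211 in². φR_n = 0.90 × 50 × 1.6211 = 72.9 kips.
Governing: min(62.6, 33.8, 72.9) = 33.8 kips → bearing.

33.8 kips (bearing governs)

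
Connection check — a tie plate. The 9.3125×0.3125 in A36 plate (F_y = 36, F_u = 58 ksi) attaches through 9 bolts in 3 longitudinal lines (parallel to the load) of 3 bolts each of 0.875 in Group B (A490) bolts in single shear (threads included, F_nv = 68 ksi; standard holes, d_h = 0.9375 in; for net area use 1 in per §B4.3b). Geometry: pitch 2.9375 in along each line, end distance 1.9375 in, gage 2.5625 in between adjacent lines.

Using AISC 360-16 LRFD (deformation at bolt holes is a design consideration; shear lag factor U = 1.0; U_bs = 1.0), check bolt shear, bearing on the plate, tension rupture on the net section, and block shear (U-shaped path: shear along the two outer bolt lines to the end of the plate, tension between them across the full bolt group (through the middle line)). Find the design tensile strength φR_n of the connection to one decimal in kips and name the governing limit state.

Bolt shear: A_b = π(0.875)²/4 = 0.60132 in². φR_n = 0.75 × 68 × 0.60132 × 9 × 1 = 276.0 kips.
Bearing (0.3125 in plate, F_u = 58 ksi): end bolts L_c = 1.9375 − 0.9375/2 = 1.46875, R_n = min(1.2×1.46875×0.3125×58, 2.4×0.875×0.3125×58) = 31.945 kips/bolt; interior L_c = 2.9375 − 0.9375 = 2, R_n = 38.063 kips/bolt. φR_n = 0.75 × (3×31.945 + 6×38.063) = 243.2 kips.
Tension rupture (net): A_n = (9.3125 − 3×1)×0.3125 = 1.9727 in² (U = 1.0, A_e = A_n). φR_n = 0.75 × 58 × 1.9727 = 85.8 kips.
Block shear: shear path 2×[1.9375+2×2.9375] = 2×7.8125 in, A_gv = 4.8828, A_nv = 2×(7.8125 − 2.5×1)×0.3125 = 3.3203 in²; tension across gage: (5.125 − 2×1)×0.3125 = 0.97656 in². R_n = min(0.6×58×3.3203, 0.6×36×4.8828) + 1.0×58×0.97656 = min(115.55, 105.47) + 56.64 = 162.11 kips. φR_n = 0.75 × 162.11 = 121.6 kips.
Governing: min(276.0, 243.2, 85.8, 121.6) = 85.8 kips → net-section rupture.

85.8 kips (net-section rupture governs)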